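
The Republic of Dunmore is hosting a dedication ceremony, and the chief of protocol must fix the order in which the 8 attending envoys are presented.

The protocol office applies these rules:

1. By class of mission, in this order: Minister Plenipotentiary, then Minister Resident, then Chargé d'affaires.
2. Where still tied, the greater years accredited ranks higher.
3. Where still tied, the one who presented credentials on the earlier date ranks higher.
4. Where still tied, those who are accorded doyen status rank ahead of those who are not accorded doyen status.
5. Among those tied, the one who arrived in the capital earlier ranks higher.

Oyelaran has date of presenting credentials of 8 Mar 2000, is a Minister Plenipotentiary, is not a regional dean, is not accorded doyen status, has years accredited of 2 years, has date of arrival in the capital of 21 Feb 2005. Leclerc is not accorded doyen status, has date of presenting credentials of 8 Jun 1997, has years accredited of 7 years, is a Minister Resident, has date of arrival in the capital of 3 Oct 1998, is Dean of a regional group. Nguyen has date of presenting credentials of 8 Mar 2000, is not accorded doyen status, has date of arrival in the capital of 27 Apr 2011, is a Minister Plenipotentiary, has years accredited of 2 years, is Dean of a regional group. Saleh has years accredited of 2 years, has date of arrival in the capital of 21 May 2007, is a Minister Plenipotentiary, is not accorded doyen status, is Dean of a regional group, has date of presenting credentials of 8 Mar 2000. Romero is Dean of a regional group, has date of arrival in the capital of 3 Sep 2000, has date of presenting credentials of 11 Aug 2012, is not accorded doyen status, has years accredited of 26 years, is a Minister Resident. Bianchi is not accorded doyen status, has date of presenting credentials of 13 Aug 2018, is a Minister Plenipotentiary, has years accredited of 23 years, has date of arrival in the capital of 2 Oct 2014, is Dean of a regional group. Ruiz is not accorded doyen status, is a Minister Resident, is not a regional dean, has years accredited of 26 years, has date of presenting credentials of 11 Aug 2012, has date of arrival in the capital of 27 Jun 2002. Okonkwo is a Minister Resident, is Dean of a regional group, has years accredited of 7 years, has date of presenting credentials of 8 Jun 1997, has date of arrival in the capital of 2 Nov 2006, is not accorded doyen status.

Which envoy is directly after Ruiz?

Leclerc

By class of mission: Bianchi, Oyelaran, Saleh and Nguyen (Minister Plenipotentiary); then Romero, Ruiz, Leclerc and Okonkwo (Minister Resident).
Among Bianchi, Oyelaran, Saleh and Nguyen, by years accredited (higher first): Bianchi (23 years) before Oyelaran, Saleh and Nguyen (2 years).
Oyelaran, Saleh and Nguyen all have date of presenting credentials 8 Mar 2000, so the next rule applies.
Oyelaran, Saleh and Nguyen are each not accorded doyen status, so the next rule applies.
Among Oyelaran, Saleh and Nguyen, by date of arrival in the capital (earlier first): Oyelaran (21 Feb 2005) before Saleh (21 May 2007) before Nguyen (27 Apr 2011).
Among Romero, Ruiz, Leclerc and Okonkwo, by years accredited (higher first): Romero and Ruiz (26 years) before Leclerc and Okonkwo (7 years).
Romero and Ruiz both have date of presenting credentials 11 Aug 2012, so the next rule applies.
Romero and Ruiz are each not accorded doyen status, so the next rule applies.
Among Romero and Ruiz, by date of arrival in the capital (earlier first): Romero (3 Sep 2000) before Ruiz (27 Jun 2002).
Leclerc and Okonkwo both have date of presenting credentials 8 Jun 1997, so the next rule applies.
Leclerc and Okonkwo are each not accorded doyen status, so the next rule applies.
Among Leclerc and Okonkwo, by date of arrival in the capital (earlier first): Leclerc (3 Oct 1998) before Okonkwo (2 Nov 2006).
Order: Bianchi, Oyelaran, Saleh, Nguyen, Romero, Ruiz, Leclerc, Okonkwo.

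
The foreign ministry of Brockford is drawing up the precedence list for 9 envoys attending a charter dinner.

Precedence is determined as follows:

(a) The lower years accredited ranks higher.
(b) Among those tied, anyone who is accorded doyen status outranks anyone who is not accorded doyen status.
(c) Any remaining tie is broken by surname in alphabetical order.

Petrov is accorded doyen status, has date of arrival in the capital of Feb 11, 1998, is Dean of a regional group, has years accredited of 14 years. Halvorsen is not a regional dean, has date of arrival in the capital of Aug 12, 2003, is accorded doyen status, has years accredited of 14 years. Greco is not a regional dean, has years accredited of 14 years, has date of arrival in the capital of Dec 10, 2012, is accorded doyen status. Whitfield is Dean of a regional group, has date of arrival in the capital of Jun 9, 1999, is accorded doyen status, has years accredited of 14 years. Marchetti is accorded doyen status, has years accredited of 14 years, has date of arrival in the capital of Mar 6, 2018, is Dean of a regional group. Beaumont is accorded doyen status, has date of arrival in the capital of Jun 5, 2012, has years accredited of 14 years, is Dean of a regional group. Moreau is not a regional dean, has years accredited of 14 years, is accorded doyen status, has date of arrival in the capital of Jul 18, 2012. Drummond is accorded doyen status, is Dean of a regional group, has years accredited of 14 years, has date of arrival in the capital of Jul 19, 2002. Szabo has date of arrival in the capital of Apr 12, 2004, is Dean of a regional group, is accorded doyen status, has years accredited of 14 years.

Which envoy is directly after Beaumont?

Drummond

By years accredited (lower first): Beaumont, Drummond, Greco, Halvorsen, Marchetti, Moreau, Petrov, Szabo and Whitfield (each 14 years).
Beaumont, Drummond, Greco, Halvorsen, Marchetti, Moreau, Petrov, Szabo and Whitfield are each accorded doyen status, so the next rule applies.
Among Beaumont, Drummond, Greco, Halvorsen, Marchetti, Moreau, Petrov, Szabo and Whitfield, alphabetically by surname: Beaumont before Drummond before Greco before Halvorsen before Marchetti before Moreau before Petrov before Szabo before Whitfield.
Order: Beaumont, Drummond, Greco, Halvorsen, Marchetti, Moreau, Petrov, Szabo, Whitfield.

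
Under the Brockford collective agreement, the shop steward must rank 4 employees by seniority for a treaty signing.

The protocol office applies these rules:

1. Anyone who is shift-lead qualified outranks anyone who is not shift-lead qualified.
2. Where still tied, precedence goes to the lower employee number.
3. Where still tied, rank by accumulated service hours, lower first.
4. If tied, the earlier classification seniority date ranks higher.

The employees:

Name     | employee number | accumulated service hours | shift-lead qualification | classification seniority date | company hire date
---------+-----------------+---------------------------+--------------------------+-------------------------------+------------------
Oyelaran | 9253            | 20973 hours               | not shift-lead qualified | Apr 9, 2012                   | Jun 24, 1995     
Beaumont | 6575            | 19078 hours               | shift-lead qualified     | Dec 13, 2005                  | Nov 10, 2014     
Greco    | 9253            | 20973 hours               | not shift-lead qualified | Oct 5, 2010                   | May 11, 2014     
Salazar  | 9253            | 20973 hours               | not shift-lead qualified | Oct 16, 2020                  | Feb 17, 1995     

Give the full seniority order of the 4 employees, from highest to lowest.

Beaumont, Greco, Oyelaran, Salazar

By the first rule: Beaumont (shift-lead qualified); then Greco, Oyelaran and Salazar (each not shift-lead qualified).
Greco, Oyelaran and Salazar all have employee number 9253, so the next rule applies.
Greco, Oyelaran and Salazar all have accumulated service hours 20973 hours, so the next rule applies.
Among Greco, Oyelaran and Salazar, by classification seniority date (earlier first): Greco (Oct 5, 2010) before Oyelaran (Apr 9, 2012) before Salazar (Oct 16, 2020).
Full order: Beaumont, Greco, Oyelaran, Salazar.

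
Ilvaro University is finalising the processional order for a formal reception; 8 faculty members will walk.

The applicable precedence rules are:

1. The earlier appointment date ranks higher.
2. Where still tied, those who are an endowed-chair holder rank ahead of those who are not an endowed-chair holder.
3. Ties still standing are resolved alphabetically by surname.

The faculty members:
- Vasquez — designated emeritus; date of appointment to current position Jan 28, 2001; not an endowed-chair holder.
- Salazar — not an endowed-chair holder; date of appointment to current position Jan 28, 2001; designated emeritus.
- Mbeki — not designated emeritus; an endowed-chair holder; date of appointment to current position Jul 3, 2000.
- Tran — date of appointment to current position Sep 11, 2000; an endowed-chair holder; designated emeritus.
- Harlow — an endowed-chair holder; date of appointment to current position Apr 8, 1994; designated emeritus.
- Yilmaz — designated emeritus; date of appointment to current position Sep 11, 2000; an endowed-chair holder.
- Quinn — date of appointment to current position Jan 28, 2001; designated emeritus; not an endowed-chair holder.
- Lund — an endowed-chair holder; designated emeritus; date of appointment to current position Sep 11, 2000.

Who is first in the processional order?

Harlow

By date of appointment to current position (earlier first): Harlow (Apr 8, 1994); then Mbeki (Jul 3, 2000); then Lund, Tran and Yilmaz (each Sep 11, 2000); then Quinn, Salazar and Vasquez (each Jan 28, 2001).
Lund, Tran and Yilmaz are each an endowed-chair holder, so the next rule applies.
Among Lund, Tran and Yilmaz, alphabetically by surname: Lund before Tran before Yilmaz.
Quinn, Salazar and Vasquez are each not an endowed-chair holder, so the next rule applies.
Among Quinn, Salazar and Vasquez, alphabetically by surname: Quinn before Salazar before Vasquez.
Order: Harlow, Mbeki, Lund, Tran, Yilmaz, Quinn, Salazar, Vasquez.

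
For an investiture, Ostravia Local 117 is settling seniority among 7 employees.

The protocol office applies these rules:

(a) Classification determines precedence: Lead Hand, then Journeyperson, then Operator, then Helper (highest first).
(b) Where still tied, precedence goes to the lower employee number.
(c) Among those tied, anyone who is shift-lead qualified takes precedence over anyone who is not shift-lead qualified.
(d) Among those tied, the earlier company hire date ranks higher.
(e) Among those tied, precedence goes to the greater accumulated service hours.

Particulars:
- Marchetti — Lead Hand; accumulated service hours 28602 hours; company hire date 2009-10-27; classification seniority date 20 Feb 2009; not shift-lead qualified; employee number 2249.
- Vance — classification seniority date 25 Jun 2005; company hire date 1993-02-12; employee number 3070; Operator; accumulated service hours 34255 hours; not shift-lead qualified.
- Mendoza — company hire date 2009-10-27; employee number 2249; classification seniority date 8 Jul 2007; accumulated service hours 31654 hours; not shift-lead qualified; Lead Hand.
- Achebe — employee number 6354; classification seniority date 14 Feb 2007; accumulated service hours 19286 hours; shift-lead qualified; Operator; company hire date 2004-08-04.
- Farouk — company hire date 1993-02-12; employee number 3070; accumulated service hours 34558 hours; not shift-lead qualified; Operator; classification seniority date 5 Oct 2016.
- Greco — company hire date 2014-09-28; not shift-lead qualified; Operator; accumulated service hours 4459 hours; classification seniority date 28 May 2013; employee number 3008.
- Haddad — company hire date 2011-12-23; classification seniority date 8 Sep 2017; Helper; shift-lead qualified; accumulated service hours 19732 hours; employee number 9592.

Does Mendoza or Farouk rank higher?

Mendoza

By classification: Mendoza and Marchetti (Lead Hand); then Greco, Farouk, Vance and Achebe (Operator); then Haddad (Helper).
Mendoza and Marchetti both have employee number 2249, so the next rule applies.
Mendoza and Marchetti are each not shift-lead qualified, so the next rule applies.
Mendoza and Marchetti both have company hire date 2009-10-27, so the next rule applies.
Among Mendoza and Marchetti, by accumulated service hours (higher first): Mendoza (31654 hours) before Marchetti (28602 hours).
Among Greco, Farouk, Vance and Achebe, by employee number (lower first): Greco (3008) before Farouk and Vance (3070) before Achebe (6354).
Farouk and Vance are each not shift-lead qualified, so the next rule applies.
Farouk and Vance both have company hire date 1993-02-12, so the next rule applies.
Among Farouk and Vance, by accumulated service hours (higher first): Farouk (34558 hours) before Vance (34255 hours).
So Mendoza takes precedence.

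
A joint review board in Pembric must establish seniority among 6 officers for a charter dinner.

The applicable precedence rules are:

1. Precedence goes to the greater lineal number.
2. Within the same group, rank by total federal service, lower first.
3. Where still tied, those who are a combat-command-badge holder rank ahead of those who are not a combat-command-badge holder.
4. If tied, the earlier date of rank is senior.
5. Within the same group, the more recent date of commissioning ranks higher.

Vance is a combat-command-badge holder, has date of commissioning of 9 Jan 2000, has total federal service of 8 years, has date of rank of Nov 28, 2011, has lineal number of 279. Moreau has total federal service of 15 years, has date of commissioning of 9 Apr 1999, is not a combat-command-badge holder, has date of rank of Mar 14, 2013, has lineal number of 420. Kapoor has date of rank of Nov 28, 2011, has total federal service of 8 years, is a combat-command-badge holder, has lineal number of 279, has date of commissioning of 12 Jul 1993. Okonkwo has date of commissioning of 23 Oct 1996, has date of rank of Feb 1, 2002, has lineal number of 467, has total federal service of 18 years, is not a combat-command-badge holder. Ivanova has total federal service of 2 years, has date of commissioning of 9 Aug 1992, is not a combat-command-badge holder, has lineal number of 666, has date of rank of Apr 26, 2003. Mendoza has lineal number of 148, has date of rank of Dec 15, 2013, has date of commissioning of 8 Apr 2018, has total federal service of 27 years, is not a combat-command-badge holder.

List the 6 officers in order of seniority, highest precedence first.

Ivanova, Okonkwo, Moreau, Vance, Kapoor, Mendoza

By lineal number (higher first): Ivanova (666); then Okonkwo (467); then Moreau (420); then Vance and Kapoor (both 279); then Mendoza (148).
Vance and Kapoor both have total federal service 8 years, so the next rule applies.
Vance and Kapoor are each a combat-command-badge holder, so the next rule applies.
Vance and Kapoor both have date of rank Nov 28, 2011, so the next rule applies.
Among Vance and Kapoor, by date of commissioning (later first): Vance (9 Jan 2000) before Kapoor (12 Jul 1993).
Full order: Ivanova, Okonkwo, Moreau, Vance, Kapoor, Mendoza.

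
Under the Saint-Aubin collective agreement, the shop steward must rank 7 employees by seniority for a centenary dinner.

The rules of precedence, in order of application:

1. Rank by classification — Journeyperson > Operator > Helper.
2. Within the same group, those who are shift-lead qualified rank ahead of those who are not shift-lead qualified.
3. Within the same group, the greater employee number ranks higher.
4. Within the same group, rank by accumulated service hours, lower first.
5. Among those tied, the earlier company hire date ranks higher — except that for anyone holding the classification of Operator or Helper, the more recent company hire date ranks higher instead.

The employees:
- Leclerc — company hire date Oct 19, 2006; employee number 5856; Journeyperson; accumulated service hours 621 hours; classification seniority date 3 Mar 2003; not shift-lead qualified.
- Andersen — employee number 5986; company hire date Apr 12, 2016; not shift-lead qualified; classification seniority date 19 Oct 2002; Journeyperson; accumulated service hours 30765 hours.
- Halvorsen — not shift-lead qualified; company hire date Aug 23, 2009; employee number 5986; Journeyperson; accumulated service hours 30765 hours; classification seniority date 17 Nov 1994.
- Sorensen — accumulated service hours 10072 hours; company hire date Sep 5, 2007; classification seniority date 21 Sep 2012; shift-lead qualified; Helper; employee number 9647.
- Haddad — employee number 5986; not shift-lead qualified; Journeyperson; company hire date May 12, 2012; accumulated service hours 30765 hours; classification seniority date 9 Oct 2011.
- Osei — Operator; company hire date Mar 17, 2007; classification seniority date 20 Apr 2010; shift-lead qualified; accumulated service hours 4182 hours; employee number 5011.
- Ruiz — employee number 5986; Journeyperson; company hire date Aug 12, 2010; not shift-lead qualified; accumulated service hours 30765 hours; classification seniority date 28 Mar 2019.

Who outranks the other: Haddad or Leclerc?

By classification: Halvorsen, Ruiz, Haddad, Andersen and Leclerc (Journeyperson); then Osei (Operator); then Sorensen (Helper).
Halvorsen, Ruiz, Haddad, Andersen and Leclerc are each not shift-lead qualified, so the next rule applies.
Among Halvorsen, Ruiz, Haddad, Andersen and Leclerc, by employee number (higher first): Halvorsen, Ruiz, Haddad and Andersen (5986) before Leclerc (5856).
Halvorsen, Ruiz, Haddad and Andersen all have accumulated service hours 30765 hours, so the next rule applies.
Among Halvorsen, Ruiz, Haddad and Andersen, by company hire date (earlier first): Halvorsen (Aug 23, 2009) before Ruiz (Aug 12, 2010) before Haddad (May 12, 2012) before Andersen (Apr 12, 2016).
So Haddad takes precedence.

Haddad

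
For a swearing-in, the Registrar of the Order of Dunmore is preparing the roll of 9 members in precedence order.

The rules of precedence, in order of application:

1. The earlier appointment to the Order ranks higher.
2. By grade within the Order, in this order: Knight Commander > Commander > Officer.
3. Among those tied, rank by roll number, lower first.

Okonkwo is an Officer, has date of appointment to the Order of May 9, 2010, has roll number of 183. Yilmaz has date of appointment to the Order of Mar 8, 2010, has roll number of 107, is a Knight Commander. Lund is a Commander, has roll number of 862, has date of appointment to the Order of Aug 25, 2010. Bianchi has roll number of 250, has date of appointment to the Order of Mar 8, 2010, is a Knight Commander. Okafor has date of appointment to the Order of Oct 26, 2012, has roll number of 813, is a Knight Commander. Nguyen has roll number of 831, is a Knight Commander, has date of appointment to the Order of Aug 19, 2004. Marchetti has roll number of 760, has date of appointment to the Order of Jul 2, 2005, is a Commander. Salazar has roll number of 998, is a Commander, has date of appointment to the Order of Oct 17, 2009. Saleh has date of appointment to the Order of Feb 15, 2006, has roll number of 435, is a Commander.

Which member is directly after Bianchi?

Okonkwo

By date of appointment to the Order (earlier first): Nguyen (Aug 19, 2004); then Marchetti (Jul 2, 2005); then Saleh (Feb 15, 2006); then Salazar (Oct 17, 2009); then Yilmaz and Bianchi (both Mar 8, 2010); then Okonkwo (May 9, 2010); then Lund (Aug 25, 2010); then Okafor (Oct 26, 2012).
Yilmaz and Bianchi are each Knight Commander, so the next rule applies.
Among Yilmaz and Bianchi, by roll number (lower first): Yilmaz (107) before Bianchi (250).
Order: Nguyen, Marchetti, Saleh, Salazar, Yilmaz, Bianchi, Okonkwo, Lund, Okafor.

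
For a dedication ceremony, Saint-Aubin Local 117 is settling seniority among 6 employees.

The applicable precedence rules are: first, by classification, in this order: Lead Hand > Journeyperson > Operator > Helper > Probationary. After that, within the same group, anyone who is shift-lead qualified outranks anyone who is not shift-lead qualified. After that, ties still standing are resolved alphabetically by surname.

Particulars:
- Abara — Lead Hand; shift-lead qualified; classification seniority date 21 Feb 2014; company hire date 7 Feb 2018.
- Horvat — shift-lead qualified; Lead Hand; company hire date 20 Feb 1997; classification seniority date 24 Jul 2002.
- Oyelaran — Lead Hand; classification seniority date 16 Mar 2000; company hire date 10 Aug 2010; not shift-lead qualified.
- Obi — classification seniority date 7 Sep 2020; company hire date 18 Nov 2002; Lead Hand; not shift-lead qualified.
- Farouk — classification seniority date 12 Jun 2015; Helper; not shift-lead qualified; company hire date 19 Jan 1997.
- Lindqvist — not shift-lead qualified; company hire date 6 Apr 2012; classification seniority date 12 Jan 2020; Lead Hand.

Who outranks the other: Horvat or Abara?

By classification: Abara, Horvat, Lindqvist, Obi and Oyelaran (Lead Hand); then Farouk (Helper).
Among Abara, Horvat, Lindqvist, Obi and Oyelaran, shift-lead qualified before not shift-lead qualified: Abara and Horvat (shift-lead qualified) before Lindqvist, Obi and Oyelaran (not shift-lead qualified).
Among Abara and Horvat, alphabetically by surname: Abara before Horvat.
Among Lindqvist, Obi and Oyelaran, alphabetically by surname: Lindqvist before Obi before Oyelaran.
So Abara takes precedence.

Abara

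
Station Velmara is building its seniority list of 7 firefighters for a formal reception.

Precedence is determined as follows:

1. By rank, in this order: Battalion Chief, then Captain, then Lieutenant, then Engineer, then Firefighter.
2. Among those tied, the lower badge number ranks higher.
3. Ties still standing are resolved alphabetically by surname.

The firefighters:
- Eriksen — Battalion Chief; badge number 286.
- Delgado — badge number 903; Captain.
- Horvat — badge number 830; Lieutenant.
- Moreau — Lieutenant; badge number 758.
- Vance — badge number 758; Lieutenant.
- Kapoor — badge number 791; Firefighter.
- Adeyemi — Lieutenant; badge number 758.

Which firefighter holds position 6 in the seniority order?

By rank: Eriksen (Battalion Chief); then Delgado (Captain); then Adeyemi, Moreau, Vance and Horvat (Lieutenant); then Kapoor (Firefighter).
Among Adeyemi, Moreau, Vance and Horvat, by badge number (lower first): Adeyemi, Moreau and Vance (758) before Horvat (830).
Among Adeyemi, Moreau and Vance, alphabetically by surname: Adeyemi before Moreau before Vance.
Order: Eriksen, Delgado, Adeyemi, Moreau, Vance, Horvat, Kapoor.

Horvat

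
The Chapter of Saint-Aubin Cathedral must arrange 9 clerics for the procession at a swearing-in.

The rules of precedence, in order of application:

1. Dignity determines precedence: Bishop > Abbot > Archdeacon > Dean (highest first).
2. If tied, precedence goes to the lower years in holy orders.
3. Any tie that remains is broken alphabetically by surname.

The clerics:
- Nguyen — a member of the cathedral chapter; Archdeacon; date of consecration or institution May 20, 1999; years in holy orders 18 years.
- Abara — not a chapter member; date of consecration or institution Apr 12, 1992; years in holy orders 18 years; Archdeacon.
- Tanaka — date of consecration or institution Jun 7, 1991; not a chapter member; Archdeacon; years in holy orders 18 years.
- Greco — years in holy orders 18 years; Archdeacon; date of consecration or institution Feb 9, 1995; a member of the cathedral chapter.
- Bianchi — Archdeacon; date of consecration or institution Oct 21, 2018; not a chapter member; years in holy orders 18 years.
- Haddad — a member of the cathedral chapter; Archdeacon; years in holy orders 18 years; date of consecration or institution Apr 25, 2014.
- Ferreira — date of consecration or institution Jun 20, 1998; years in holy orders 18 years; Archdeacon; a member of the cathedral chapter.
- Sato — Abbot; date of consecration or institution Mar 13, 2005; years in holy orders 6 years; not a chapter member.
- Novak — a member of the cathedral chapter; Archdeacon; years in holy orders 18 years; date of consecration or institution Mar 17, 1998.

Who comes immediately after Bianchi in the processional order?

By dignity: Sato (Abbot); then Abara, Bianchi, Ferreira, Greco, Haddad, Nguyen, Novak and Tanaka (Archdeacon).
Abara, Bianchi, Ferreira, Greco, Haddad, Nguyen, Novak and Tanaka all have years in holy orders 18 years, so the next rule applies.
Among Abara, Bianchi, Ferreira, Greco, Haddad, Nguyen, Novak and Tanaka, alphabetically by surname: Abara before Bianchi before Ferreira before Greco before Haddad before Nguyen before Novak before Tanaka.
Order: Sato, Abara, Bianchi, Ferreira, Greco, Haddad, Nguyen, Novak, Tanaka.

Ferreira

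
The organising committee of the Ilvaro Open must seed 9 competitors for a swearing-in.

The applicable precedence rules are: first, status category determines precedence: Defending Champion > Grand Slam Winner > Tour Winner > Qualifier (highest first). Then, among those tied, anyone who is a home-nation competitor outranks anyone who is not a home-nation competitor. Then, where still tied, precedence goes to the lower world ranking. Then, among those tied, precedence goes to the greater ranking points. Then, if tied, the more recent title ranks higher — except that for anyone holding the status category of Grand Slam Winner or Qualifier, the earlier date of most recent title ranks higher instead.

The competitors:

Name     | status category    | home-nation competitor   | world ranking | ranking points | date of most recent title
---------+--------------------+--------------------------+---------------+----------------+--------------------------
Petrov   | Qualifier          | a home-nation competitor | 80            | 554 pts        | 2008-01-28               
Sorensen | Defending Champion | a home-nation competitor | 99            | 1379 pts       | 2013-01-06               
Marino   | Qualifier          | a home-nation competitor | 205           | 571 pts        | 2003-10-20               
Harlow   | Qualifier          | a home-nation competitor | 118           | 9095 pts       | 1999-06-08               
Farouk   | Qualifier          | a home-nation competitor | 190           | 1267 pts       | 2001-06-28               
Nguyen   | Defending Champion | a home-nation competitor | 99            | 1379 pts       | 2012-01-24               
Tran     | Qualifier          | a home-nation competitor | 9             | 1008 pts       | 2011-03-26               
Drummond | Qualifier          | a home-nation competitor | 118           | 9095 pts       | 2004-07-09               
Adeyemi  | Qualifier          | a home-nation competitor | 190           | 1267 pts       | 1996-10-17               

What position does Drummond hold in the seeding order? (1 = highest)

6

By status category: Sorensen and Nguyen (Defending Champion); then Tran, Petrov, Harlow, Drummond, Adeyemi, Farouk and Marino (Qualifier).
Sorensen and Nguyen are each a home-nation competitor, so the next rule applies.
Sorensen and Nguyen both have world ranking 99, so the next rule applies.
Sorensen and Nguyen both have ranking points 1379 pts, so the next rule applies.
Among Sorensen and Nguyen, by date of most recent title (later first): Sorensen (2013-01-06) before Nguyen (2012-01-24).
Tran, Petrov, Harlow, Drummond, Adeyemi, Farouk and Marino are each a home-nation competitor, so the next rule applies.
Among Tran, Petrov, Harlow, Drummond, Adeyemi, Farouk and Marino, by world ranking (lower first): Tran (9) before Petrov (80) before Harlow and Drummond (118) before Adeyemi and Farouk (190) before Marino (205).
Harlow and Drummond both have ranking points 9095 pts, so the next rule applies.
Among Harlow and Drummond, by date of most recent title (earlier first) (reversed rule for this group): Harlow (1999-06-08) before Drummond (2004-07-09).
Adeyemi and Farouk both have ranking points 1267 pts, so the next rule applies.
Among Adeyemi and Farouk, by date of most recent title (earlier first) (reversed rule for this group): Adeyemi (1996-10-17) before Farouk (2001-06-28).
Order: Sorensen, Nguyen, Tran, Petrov, Harlow, Drummond, Adeyemi, Farouk, Marino. So position 6.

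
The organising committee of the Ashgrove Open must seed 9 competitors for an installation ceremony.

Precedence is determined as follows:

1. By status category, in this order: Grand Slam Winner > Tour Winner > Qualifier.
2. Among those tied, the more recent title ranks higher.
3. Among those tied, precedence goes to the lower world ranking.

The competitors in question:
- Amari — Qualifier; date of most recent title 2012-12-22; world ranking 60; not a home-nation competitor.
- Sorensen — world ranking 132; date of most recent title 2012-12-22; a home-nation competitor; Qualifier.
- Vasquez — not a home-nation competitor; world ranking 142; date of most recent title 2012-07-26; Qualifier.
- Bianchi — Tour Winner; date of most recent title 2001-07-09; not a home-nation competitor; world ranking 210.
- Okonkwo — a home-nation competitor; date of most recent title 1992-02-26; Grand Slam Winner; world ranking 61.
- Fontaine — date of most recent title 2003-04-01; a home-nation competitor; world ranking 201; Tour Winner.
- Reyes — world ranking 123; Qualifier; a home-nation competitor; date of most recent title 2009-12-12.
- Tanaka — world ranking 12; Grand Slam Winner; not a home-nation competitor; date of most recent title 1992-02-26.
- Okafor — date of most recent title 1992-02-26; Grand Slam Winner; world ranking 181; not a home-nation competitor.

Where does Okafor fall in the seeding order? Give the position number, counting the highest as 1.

3

By status category: Tanaka, Okonkwo and Okafor (Grand Slam Winner); then Fontaine and Bianchi (Tour Winner); then Amari, Sorensen, Vasquez and Reyes (Qualifier).
Tanaka, Okonkwo and Okafor all have date of most recent title 1992-02-26, so the next rule applies.
Among Tanaka, Okonkwo and Okafor, by world ranking (lower first): Tanaka (12) before Okonkwo (61) before Okafor (181).
Among Fontaine and Bianchi, by date of most recent title (later first): Fontaine (2003-04-01) before Bianchi (2001-07-09).
Among Amari, Sorensen, Vasquez and Reyes, by date of most recent title (later first): Amari and Sorensen (2012-12-22) before Vasquez (2012-07-26) before Reyes (2009-12-12).
Among Amari and Sorensen, by world ranking (lower first): Amari (60) before Sorensen (132).
Order: Tanaka, Okonkwo, Okafor, Fontaine, Bianchi, Amari, Sorensen, Vasquez, Reyes. So position 3.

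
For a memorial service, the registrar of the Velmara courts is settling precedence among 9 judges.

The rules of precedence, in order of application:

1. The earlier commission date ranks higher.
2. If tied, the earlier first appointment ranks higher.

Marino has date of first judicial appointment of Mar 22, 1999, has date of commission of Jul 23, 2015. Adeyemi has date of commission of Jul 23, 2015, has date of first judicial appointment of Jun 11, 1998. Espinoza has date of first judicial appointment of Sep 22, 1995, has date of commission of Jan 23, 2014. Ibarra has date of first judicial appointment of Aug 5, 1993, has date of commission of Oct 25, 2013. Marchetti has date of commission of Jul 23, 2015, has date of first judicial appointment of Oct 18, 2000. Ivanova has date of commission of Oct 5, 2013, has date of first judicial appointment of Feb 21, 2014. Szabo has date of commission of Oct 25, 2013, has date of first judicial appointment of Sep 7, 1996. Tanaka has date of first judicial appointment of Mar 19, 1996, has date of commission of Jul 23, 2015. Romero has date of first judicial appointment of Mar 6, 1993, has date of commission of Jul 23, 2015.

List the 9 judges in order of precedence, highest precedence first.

Ivanova, Ibarra, Szabo, Espinoza, Romero, Tanaka, Adeyemi, Marino, Marchetti

By date of commission (earlier first): Ivanova (Oct 5, 2013); then Ibarra and Szabo (both Oct 25, 2013); then Espinoza (Jan 23, 2014); then Romero, Tanaka, Adeyemi, Marino and Marchetti (each Jul 23, 2015).
Among Ibarra and Szabo, by date of first judicial appointment (earlier first): Ibarra (Aug 5, 1993) before Szabo (Sep 7, 1996).
Among Romero, Tanaka, Adeyemi, Marino and Marchetti, by date of first judicial appointment (earlier first): Romero (Mar 6, 1993) before Tanaka (Mar 19, 1996) before Adeyemi (Jun 11, 1998) before Marino (Mar 22, 1999) before Marchetti (Oct 18, 2000).
Full order: Ivanova, Ibarra, Szabo, Espinoza, Romero, Tanaka, Adeyemi, Marino, Marchetti.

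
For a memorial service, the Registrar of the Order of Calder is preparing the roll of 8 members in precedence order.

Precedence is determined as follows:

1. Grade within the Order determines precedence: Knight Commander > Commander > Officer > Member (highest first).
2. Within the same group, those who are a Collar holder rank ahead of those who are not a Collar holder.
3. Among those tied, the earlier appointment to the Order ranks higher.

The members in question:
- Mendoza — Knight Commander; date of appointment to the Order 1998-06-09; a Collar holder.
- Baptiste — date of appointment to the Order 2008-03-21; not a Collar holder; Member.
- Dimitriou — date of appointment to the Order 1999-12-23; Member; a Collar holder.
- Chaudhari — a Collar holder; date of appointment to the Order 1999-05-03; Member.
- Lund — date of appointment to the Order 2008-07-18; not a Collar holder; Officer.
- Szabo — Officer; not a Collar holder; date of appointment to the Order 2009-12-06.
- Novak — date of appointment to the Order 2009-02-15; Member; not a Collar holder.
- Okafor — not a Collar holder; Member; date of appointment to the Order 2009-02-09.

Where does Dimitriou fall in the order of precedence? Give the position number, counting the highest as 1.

5

By grade within the Order: Mendoza (Knight Commander); then Lund and Szabo (Officer); then Chaudhari, Dimitriou, Baptiste, Okafor and Novak (Member).
Lund and Szabo are each not a Collar holder, so the next rule applies.
Among Lund and Szabo, by date of appointment to the Order (earlier first): Lund (2008-07-18) before Szabo (2009-12-06).
Among Chaudhari, Dimitriou, Baptiste, Okafor and Novak, a Collar holder before not a Collar holder: Chaudhari and Dimitriou (a Collar holder) before Baptiste, Okafor and Novak (not a Collar holder).
Among Chaudhari and Dimitriou, by date of appointment to the Order (earlier first): Chaudhari (1999-05-03) before Dimitriou (1999-12-23).
Among Baptiste, Okafor and Novak, by date of appointment to the Order (earlier first): Baptiste (2008-03-21) before Okafor (2009-02-09) before Novak (2009-02-15).
Order: Mendoza, Lund, Szabo, Chaudhari, Dimitriou, Baptiste, Okafor, Novak. So position 5.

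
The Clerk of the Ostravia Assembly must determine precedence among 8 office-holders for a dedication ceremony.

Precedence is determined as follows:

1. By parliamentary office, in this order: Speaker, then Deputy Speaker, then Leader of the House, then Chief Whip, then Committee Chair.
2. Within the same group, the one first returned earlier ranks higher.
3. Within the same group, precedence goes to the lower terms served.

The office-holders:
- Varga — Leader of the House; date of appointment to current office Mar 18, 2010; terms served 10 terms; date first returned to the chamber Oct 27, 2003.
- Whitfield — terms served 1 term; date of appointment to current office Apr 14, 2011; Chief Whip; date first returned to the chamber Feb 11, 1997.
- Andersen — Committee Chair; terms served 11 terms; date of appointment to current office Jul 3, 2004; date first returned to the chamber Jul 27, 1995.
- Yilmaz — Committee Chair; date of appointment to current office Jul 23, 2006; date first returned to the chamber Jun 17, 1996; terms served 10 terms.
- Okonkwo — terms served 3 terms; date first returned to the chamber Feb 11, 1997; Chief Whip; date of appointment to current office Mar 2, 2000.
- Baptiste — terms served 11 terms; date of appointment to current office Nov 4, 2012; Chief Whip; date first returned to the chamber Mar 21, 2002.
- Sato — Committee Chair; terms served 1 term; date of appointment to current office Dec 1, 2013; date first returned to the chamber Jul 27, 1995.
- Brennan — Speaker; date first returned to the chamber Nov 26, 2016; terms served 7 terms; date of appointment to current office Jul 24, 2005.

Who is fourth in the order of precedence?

Okonkwo

By parliamentary office: Brennan (Speaker); then Varga (Leader of the House); then Whitfield, Okonkwo and Baptiste (Chief Whip); then Sato, Andersen and Yilmaz (Committee Chair).
Among Whitfield, Okonkwo and Baptiste, by date first returned to the chamber (earlier first): Whitfield and Okonkwo (Feb 11, 1997) before Baptiste (Mar 21, 2002).
Among Whitfield and Okonkwo, by terms served (lower first): Whitfield (1 term) before Okonkwo (3 terms).
Among Sato, Andersen and Yilmaz, by date first returned to the chamber (earlier first): Sato and Andersen (Jul 27, 1995) before Yilmaz (Jun 17, 1996).
Among Sato and Andersen, by terms served (lower first): Sato (1 term) before Andersen (11 terms).
Order: Brennan, Varga, Whitfield, Okonkwo, Baptiste, Sato, Andersen, Yilmaz.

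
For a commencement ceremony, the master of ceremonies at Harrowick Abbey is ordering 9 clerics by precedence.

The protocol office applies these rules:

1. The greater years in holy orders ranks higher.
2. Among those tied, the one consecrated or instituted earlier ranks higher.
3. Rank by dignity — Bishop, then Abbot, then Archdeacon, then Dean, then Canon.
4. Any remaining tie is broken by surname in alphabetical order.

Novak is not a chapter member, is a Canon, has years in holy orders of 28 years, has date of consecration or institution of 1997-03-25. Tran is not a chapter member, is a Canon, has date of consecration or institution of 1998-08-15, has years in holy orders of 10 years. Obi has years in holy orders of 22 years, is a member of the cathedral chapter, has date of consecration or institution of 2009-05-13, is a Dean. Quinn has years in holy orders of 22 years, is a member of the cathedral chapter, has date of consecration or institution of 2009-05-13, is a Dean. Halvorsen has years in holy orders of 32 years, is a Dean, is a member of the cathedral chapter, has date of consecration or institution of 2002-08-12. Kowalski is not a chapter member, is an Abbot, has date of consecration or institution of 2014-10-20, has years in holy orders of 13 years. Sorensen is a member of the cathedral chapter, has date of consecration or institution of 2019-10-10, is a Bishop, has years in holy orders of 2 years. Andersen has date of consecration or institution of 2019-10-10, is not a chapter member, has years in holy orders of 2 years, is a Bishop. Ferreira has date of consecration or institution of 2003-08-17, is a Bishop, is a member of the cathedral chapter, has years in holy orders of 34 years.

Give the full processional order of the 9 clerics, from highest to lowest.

By years in holy orders (higher first): Ferreira (34 years); then Halvorsen (32 years); then Novak (28 years); then Obi and Quinn (both 22 years); then Kowalski (13 years); then Tran (10 years); then Andersen and Sorensen (both 2 years).
Obi and Quinn both have date of consecration or institution 2009-05-13, so the next rule applies.
Obi and Quinn are each Dean, so the next rule applies.
Among Obi and Quinn, alphabetically by surname: Obi before Quinn.
Andersen and Sorensen both have date of consecration or institution 2019-10-10, so the next rule applies.
Andersen and Sorensen are each Bishop, so the next rule applies.
Among Andersen and Sorensen, alphabetically by surname: Andersen before Sorensen.
Full order: Ferreira, Halvorsen, Novak, Obi, Quinn, Kowalski, Tran, Andersen, Sorensen.

Ferreira, Halvorsen, Novak, Obi, Quinn, Kowalski, Tran, Andersen, Sorensen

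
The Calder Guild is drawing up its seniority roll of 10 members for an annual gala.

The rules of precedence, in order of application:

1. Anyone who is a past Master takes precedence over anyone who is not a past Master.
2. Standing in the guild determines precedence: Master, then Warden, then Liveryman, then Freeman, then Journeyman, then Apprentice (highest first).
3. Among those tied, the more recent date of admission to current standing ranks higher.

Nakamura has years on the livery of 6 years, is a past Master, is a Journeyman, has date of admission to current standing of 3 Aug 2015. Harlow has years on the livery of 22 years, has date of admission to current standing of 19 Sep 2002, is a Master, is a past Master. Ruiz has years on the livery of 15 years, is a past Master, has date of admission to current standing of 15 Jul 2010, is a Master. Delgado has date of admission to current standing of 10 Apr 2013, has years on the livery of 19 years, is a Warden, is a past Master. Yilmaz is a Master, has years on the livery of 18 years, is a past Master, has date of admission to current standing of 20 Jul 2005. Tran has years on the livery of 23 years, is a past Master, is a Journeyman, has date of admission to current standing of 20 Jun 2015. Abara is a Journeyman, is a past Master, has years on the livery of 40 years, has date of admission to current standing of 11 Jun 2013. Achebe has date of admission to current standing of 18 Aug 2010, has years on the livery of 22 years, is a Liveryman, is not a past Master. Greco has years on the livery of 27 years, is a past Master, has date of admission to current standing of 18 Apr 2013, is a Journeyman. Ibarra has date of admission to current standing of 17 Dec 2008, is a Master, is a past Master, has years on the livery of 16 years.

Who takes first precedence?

Ruiz

By the first rule: Ruiz, Ibarra, Yilmaz, Harlow, Delgado, Nakamura, Tran, Abara and Greco (each a past Master); then Achebe (not a past Master).
Among Ruiz, Ibarra, Yilmaz, Harlow, Delgado, Nakamura, Tran, Abara and Greco, by standing in the guild: Ruiz, Ibarra, Yilmaz and Harlow (Master) before Delgado (Warden) before Nakamura, Tran, Abara and Greco (Journeyman).
Among Ruiz, Ibarra, Yilmaz and Harlow, by date of admission to current standing (later first): Ruiz (15 Jul 2010) before Ibarra (17 Dec 2008) before Yilmaz (20 Jul 2005) before Harlow (19 Sep 2002).
Among Nakamura, Tran, Abara and Greco, by date of admission to current standing (later first): Nakamura (3 Aug 2015) before Tran (20 Jun 2015) before Abara (11 Jun 2013) before Greco (18 Apr 2013).
Order: Ruiz, Ibarra, Yilmaz, Harlow, Delgado, Nakamura, Tran, Abara, Greco, Achebe.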